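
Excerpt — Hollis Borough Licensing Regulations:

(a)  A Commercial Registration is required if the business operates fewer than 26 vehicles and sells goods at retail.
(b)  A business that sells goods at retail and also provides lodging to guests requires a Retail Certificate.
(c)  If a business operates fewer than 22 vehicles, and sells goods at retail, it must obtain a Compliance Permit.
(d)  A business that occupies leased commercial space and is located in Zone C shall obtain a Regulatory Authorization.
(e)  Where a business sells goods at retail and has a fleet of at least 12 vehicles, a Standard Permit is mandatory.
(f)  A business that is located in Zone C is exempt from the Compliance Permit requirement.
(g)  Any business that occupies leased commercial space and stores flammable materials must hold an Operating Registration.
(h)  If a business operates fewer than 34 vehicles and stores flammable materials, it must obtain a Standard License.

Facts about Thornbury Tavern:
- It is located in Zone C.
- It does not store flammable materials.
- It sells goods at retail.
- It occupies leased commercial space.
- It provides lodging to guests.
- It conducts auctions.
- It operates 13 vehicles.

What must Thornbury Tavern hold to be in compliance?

(a) vehicles 13 < 26; sells goods at retail → Commercial Registration required.
(b) sells goods at retail; provides lodging to guests → Retail Certificate required.
(c) vehicles 13 < 22; sells goods at retail → Compliance Permit required.
(d) occupies leased commercial space; is located in Zone C → Regulatory Authorization required.
(e) sells goods at retail; vehicles 13 ≥ 12 → Standard Permit required.
(f) is located in Zone C → exempt from Compliance Permit.
(g) occupies leased commercial space; does not store flammable materials → Operating Registration not required.
(h) vehicles 13 < 34; does not store flammable materials → Standard License not required.

Commercial Registration, Regulatory Authorization, Retail Certificate, Standard Permit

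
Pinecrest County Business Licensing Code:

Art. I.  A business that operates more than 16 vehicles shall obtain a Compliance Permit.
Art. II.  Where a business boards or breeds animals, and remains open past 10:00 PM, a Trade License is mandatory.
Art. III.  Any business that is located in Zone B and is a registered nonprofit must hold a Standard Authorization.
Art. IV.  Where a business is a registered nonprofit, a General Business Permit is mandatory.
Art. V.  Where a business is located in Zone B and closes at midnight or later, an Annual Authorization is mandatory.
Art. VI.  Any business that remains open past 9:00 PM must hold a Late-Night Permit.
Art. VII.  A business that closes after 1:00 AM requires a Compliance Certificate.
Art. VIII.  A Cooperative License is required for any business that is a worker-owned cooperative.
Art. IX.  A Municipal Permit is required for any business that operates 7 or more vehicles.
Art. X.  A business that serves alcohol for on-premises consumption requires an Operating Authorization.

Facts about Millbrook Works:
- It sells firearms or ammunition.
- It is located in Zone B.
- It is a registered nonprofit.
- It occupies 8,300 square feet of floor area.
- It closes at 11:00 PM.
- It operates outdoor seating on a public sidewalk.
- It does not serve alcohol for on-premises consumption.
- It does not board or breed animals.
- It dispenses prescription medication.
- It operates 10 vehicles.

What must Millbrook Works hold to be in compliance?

Art. I. vehicles 10 ≤ 16 → Compliance Permit not required.
Art. II. does not board or breed animals; closes 11:00 PM, after 10:00 PM → Trade License not required.
Art. III. is located in Zone B; is a registered nonprofit → Standard Authorization required.
Art. IV. is a registered nonprofit → General Business Permit required.
Art. V. is located in Zone B; closes 11:00 PM, at/before midnight → Annual Authorization not required.
Art. VI. closes 11:00 PM, after 9:00 PM → Late-Night Permit required.
Art. VII. closes 11:00 PM, at/before 1:00 AM → Compliance Certificate not required.
Art. VIII. is a registered nonprofit (not: is a worker-owned cooperative) → Cooperative License not required.
Art. IX. vehicles 10 ≥ 7 → Municipal Permit required.
Art. X. does not serve alcohol for on-premises consumption → Operating Authorization not required.

General Business Permit, Late-Night Permit, Municipal Permit, Standard Authorization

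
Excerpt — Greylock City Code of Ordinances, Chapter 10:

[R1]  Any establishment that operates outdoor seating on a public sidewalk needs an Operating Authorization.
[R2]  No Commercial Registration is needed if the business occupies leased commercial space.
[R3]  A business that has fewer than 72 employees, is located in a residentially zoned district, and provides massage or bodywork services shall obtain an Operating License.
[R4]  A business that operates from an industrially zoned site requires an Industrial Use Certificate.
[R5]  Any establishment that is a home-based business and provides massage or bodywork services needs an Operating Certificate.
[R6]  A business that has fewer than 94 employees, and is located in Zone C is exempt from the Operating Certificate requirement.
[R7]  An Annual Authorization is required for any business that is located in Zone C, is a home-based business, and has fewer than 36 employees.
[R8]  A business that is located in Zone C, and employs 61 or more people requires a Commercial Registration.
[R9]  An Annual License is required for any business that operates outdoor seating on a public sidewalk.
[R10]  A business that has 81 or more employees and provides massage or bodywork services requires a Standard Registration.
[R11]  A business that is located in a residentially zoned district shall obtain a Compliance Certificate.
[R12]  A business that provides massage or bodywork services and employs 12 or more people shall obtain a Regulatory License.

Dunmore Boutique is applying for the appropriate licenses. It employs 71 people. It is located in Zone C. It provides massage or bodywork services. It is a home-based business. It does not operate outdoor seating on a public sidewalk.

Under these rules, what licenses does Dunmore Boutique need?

[R1] does not operate outdoor seating on a public sidewalk → Operating Authorization not required.
[R2] is a home-based business (not: occupies leased commercial space) → Commercial Registration exemption does not apply.
[R3] employees 71 < 72; is located in Zone C (not: is located in a residentially zoned district); provides massage or bodywork services → Operating License not required.
[R4] is a home-based business (not: operates from an industrially zoned site) → Industrial Use Certificate not required.
[R5] is a home-based business; provides massage or bodywork services → Operating Certificate required.
[R6] employees 71 < 94; is located in Zone C → exempt from Operating Certificate.
[R7] is located in Zone C; is a home-based business; employees 71 ≥ 36 → Annual Authorization not required.
[R8] is located in Zone C; employees 71 ≥ 61 → Commercial Registration required.
[R9] does not operate outdoor seating on a public sidewalk → Annual License not required.
[R10] employees 71 < 81; provides massage or bodywork services → Standard Registration not required.
[R11] is located in Zone C (not: is located in a residentially zoned district) → Compliance Certificate not required.
[R12] provides massage or bodywork services; employees 71 ≥ 12 → Regulatory License required.

Commercial Registration, Regulatory License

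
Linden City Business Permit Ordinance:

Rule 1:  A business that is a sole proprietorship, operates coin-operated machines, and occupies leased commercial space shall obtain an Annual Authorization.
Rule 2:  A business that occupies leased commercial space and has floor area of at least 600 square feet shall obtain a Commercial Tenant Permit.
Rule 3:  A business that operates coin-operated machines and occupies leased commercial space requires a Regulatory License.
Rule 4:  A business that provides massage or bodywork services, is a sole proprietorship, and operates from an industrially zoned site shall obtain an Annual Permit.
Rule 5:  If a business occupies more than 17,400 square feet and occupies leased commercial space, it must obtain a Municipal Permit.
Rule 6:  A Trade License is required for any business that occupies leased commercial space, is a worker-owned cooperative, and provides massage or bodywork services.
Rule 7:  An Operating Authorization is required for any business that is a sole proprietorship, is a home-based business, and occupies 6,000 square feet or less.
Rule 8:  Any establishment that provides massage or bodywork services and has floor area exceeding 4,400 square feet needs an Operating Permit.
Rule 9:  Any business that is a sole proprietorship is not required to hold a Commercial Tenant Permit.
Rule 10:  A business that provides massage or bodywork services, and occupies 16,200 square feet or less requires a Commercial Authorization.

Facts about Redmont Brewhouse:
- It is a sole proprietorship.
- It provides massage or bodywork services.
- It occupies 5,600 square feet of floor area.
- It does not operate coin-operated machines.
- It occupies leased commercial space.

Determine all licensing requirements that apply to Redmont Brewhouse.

Commercial Authorization, Operating Permit

Rule 1: is a sole proprietorship; does not operate coin-operated machines; occupies leased commercial space → Annual Authorization not required.
Rule 2: occupies leased commercial space; floor area 5,600 square feet ≥ 600 square feet → Commercial Tenant Permit required.
Rule 3: does not operate coin-operated machines; occupies leased commercial space → Regulatory License not required.
Rule 4: provides massage or bodywork services; is a sole proprietorship; occupies leased commercial space (not: operates from an industrially zoned site) → Annual Permit not required.
Rule 5: floor area 5,600 square feet ≤ 17,400 square feet; occupies leased commercial space → Municipal Permit not required.
Rule 6: occupies leased commercial space; is a sole proprietorship (not: is a worker-owned cooperative); provides massage or bodywork services → Trade License not required.
Rule 7: is a sole proprietorship; occupies leased commercial space (not: is a home-based business); floor area 5,600 square feet ≤ 6,000 square feet → Operating Authorization not required.
Rule 8: provides massage or bodywork services; floor area 5,600 square feet > 4,400 square feet → Operating Permit required.
Rule 9: is a sole proprietorship → exempt from Commercial Tenant Permit.
Rule 10: provides massage or bodywork services; floor area 5,600 square feet ≤ 16,200 square feet → Commercial Authorization required.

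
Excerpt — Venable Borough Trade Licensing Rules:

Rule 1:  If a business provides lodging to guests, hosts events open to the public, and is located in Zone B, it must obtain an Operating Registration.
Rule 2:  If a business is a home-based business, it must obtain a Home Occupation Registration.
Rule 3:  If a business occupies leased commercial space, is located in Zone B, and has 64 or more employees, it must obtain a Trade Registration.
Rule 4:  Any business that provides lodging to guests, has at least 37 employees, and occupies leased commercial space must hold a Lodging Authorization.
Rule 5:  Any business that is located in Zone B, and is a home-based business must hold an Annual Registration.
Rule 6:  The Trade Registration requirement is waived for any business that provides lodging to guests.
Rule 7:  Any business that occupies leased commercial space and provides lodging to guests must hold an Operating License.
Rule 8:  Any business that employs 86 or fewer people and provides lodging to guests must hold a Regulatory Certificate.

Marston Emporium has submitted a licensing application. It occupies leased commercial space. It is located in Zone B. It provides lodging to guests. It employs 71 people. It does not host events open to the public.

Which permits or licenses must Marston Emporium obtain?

Rule 1: provides lodging to guests; does not host events open to the public; is located in Zone B → Operating Registration not required.
Rule 2: occupies leased commercial space (not: is a home-based business) → Home Occupation Registration not required.
Rule 3: occupies leased commercial space; is located in Zone B; employees 71 ≥ 64 → Trade Registration required.
Rule 4: provides lodging to guests; employees 71 ≥ 37; occupies leased commercial space → Lodging Authorization required.
Rule 5: is located in Zone B; occupies leased commercial space (not: is a home-based business) → Annual Registration not required.
Rule 6: provides lodging to guests → exempt from Trade Registration.
Rule 7: occupies leased commercial space; provides lodging to guests → Operating License required.
Rule 8: employees 71 ≤ 86; provides lodging to guests → Regulatory Certificate required.

Lodging Authorization, Operating License, Regulatory Certificate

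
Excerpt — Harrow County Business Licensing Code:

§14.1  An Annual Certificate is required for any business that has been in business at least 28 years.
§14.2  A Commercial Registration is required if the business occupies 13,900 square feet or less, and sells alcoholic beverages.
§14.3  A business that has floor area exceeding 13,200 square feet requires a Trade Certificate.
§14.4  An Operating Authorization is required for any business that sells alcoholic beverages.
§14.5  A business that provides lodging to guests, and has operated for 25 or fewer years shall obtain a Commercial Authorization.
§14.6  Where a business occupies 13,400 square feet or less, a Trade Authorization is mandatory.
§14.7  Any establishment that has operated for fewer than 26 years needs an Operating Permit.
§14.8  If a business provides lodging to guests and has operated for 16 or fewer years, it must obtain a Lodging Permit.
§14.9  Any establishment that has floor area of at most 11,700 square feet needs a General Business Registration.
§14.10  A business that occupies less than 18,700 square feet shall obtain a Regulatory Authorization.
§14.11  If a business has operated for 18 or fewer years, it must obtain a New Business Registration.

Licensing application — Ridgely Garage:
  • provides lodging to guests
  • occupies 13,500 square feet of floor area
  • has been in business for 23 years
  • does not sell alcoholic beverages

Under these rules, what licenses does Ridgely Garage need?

§14.1 years in business 23 < 28 → Annual Certificate not required.
§14.2 floor area 13,500 square feet ≤ 13,900 square feet; does not sell alcoholic beverages → Commercial Registration not required.
§14.3 floor area 13,500 square feet > 13,200 square feet → Trade Certificate required.
§14.4 does not sell alcoholic beverages → Operating Authorization not required.
§14.5 provides lodging to guests; years in business 23 ≤ 25 → Commercial Authorization required.
§14.6 floor area 13,500 square feet > 13,400 square feet → Trade Authorization not required.
§14.7 years in business 23 < 26 → Operating Permit required.
§14.8 provides lodging to guests; years in business 23 > 16 → Lodging Permit not required.
§14.9 floor area 13,500 square feet > 11,700 square feet → General Business Registration not required.
§14.10 floor area 13,500 square feet < 18,700 square feet → Regulatory Authorization required.
§14.11 years in business 23 > 18 → New Business Registration not required.

Commercial Authorization, Operating Permit, Regulatory Authorization, Trade Certificate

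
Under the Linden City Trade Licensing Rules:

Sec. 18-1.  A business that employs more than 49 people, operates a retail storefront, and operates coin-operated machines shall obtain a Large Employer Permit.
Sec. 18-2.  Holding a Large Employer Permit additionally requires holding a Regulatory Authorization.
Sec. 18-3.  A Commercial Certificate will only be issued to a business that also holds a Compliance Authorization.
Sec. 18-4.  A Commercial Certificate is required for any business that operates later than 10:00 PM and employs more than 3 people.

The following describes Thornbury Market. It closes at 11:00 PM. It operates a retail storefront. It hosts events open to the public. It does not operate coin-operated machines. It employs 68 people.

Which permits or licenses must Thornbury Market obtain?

Sec. 18-1. employees 68 > 49; operates a retail storefront; does not operate coin-operated machines → Large Employer Permit not required.
Sec. 18-2. Large Employer Permit is not required → no effect.
Sec. 18-3. Commercial Certificate is required → Compliance Authorization also required.
Sec. 18-4. closes 11:00 PM, after 10:00 PM; employees 68 > 3 → Commercial Certificate required.

Commercial Certificate, Compliance Authorization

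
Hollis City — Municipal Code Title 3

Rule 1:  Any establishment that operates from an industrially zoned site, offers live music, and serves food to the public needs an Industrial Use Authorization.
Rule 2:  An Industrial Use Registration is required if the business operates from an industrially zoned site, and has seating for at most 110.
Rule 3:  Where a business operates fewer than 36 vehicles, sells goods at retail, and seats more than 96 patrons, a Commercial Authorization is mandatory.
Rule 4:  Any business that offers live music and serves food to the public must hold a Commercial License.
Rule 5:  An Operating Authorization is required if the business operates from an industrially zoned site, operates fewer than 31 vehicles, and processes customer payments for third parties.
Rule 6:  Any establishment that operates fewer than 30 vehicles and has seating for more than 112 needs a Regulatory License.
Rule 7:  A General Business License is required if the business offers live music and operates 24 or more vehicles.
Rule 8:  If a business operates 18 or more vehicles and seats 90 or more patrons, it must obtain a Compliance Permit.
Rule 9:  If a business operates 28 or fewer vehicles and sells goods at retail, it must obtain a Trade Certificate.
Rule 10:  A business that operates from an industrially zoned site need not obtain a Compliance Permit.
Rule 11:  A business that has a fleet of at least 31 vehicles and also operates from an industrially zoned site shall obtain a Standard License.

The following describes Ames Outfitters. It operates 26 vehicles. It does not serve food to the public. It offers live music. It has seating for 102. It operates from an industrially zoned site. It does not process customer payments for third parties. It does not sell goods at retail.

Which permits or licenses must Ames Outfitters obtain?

Rule 1: operates from an industrially zoned site; offers live music; does not serve food to the public → Industrial Use Authorization not required.
Rule 2: operates from an industrially zoned site; seating 102 ≤ 110 → Industrial Use Registration required.
Rule 3: vehicles 26 < 36; does not sell goods at retail; seating 102 > 96 → Commercial Authorization not required.
Rule 4: offers live music; does not serve food to the public → Commercial License not required.
Rule 5: operates from an industrially zoned site; vehicles 26 < 31; does not process customer payments for third parties → Operating Authorization not required.
Rule 6: vehicles 26 < 30; seating 102 ≤ 112 → Regulatory License not required.
Rule 7: offers live music; vehicles 26 ≥ 24 → General Business License required.
Rule 8: vehicles 26 ≥ 18; seating 102 ≥ 90 → Compliance Permit required.
Rule 9: vehicles 26 ≤ 28; does not sell goods at retail → Trade Certificate not required.
Rule 10: operates from an industrially zoned site → exempt from Compliance Permit.
Rule 11: vehicles 26 < 31; operates from an industrially zoned site → Standard License not required.

General Business License, Industrial Use Registration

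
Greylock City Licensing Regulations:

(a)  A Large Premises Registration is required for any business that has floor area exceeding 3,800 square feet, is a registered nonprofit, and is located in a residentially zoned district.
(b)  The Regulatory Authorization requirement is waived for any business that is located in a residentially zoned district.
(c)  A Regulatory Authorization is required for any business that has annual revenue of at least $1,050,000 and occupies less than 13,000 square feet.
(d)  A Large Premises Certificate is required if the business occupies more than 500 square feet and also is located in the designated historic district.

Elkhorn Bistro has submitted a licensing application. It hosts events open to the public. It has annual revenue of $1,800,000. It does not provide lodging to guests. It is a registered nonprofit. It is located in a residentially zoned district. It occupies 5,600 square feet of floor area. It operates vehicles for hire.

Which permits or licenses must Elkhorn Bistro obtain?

Large Premises Registration

(a) floor area 5,600 square feet > 3,800 square feet; is a registered nonprofit; is located in a residentially zoned district → Large Premises Registration required.
(b) is located in a residentially zoned district → exempt from Regulatory Authorization.
(c) revenue $1,800,000 ≥ $1,050,000; floor area 5,600 square feet < 13,000 square feet → Regulatory Authorization required.
(d) floor area 5,600 square feet > 500 square feet; is located in a residentially zoned district (not: is located in the designated historic district) → Large Premises Certificate not required.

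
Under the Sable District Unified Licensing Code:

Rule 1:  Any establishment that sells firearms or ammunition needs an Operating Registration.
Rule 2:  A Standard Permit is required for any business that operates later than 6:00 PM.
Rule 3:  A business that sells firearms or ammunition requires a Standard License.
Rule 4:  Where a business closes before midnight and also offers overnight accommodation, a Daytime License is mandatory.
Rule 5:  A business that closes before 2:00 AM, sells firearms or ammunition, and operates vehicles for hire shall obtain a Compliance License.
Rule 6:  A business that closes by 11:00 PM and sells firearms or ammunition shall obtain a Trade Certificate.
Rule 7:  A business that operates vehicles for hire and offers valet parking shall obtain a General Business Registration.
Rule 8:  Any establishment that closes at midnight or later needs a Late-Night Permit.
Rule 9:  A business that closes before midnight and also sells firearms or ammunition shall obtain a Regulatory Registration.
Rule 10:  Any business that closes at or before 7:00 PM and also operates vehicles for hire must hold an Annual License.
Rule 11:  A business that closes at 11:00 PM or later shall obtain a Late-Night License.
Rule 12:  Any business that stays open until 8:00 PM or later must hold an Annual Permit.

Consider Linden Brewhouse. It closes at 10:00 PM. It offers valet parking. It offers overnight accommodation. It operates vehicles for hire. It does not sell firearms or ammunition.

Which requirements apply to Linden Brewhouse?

Rule 1: does not sell firearms or ammunition → Operating Registration not required.
Rule 2: closes 10:00 PM, after 6:00 PM → Standard Permit required.
Rule 3: does not sell firearms or ammunition → Standard License not required.
Rule 4: closes 10:00 PM, at/before midnight; offers overnight accommodation → Daytime License required.
Rule 5: closes 10:00 PM, at/before 2:00 AM; does not sell firearms or ammunition; operates vehicles for hire → Compliance License not required.
Rule 6: closes 10:00 PM, at/before 11:00 PM; does not sell firearms or ammunition → Trade Certificate not required.
Rule 7: operates vehicles for hire; offers valet parking → General Business Registration required.
Rule 8: closes 10:00 PM, at/before midnight → Late-Night Permit not required.
Rule 9: closes 10:00 PM, at/before midnight; does not sell firearms or ammunition → Regulatory Registration not required.
Rule 10: closes 10:00 PM, after 7:00 PM; operates vehicles for hire → Annual License not required.
Rule 11: closes 10:00 PM, at/before 11:00 PM → Late-Night License not required.
Rule 12: closes 10:00 PM, after 8:00 PM → Annual Permit required.

Annual Permit, Daytime License, General Business Registration, Standard Permit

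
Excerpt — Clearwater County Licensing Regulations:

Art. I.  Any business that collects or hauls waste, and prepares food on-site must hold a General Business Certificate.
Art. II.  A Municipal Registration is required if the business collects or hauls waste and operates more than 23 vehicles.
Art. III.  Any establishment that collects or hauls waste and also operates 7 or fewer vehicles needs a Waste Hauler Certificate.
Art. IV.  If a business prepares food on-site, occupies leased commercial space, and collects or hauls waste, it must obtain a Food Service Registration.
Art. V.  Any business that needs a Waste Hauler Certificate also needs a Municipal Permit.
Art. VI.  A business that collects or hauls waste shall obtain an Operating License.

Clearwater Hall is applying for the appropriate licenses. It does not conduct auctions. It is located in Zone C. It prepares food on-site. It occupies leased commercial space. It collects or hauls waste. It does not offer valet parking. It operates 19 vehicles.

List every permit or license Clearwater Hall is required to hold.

Art. I. collects or hauls waste; prepares food on-site → General Business Certificate required.
Art. II. collects or hauls waste; vehicles 19 ≤ 23 → Municipal Registration not required.
Art. III. collects or hauls waste; vehicles 19 > 7 → Waste Hauler Certificate not required.
Art. IV. prepares food on-site; occupies leased commercial space; collects or hauls waste → Food Service Registration required.
Art. V. Waste Hauler Certificate is not required → no effect.
Art. VI. collects or hauls waste → Operating License required.

Food Service Registration, General Business Certificate, Operating License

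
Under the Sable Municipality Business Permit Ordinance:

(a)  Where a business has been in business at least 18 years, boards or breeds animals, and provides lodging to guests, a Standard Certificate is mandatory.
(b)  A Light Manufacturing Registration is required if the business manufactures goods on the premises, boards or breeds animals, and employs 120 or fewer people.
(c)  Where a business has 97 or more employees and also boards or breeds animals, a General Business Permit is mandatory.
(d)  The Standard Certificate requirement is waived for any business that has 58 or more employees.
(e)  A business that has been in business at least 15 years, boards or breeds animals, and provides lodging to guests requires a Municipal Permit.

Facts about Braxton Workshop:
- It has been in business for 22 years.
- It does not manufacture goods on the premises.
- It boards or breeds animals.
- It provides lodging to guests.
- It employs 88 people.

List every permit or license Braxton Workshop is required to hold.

(a) years in business 22 ≥ 18; boards or breeds animals; provides lodging to guests → Standard Certificate required.
(b) does not manufacture goods on the premises; boards or breeds animals; employees 88 ≤ 120 → Light Manufacturing Registration not required.
(c) employees 88 < 97; boards or breeds animals → General Business Permit not required.
(d) employees 88 ≥ 58 → exempt from Standard Certificate.
(e) years in business 22 ≥ 15; boards or breeds animals; provides lodging to guests → Municipal Permit required.

Municipal Permit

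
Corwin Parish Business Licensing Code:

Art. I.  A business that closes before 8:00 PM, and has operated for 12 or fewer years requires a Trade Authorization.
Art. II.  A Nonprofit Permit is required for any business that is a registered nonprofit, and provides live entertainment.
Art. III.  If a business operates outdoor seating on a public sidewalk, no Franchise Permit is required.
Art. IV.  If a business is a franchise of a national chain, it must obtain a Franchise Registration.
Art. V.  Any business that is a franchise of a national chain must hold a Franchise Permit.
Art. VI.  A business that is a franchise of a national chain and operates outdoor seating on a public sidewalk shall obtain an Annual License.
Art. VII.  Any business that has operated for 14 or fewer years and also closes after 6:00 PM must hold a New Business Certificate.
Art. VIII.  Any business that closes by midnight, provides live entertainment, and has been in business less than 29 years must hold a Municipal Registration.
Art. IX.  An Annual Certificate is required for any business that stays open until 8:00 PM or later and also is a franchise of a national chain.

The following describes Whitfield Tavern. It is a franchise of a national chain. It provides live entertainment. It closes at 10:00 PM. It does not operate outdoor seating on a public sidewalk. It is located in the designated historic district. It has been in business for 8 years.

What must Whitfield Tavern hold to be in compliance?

Art. I. closes 10:00 PM, after 8:00 PM; years in business 8 ≤ 12 → Trade Authorization not required.
Art. II. is a franchise of a national chain (not: is a registered nonprofit); provides live entertainment → Nonprofit Permit not required.
Art. III. does not operate outdoor seating on a public sidewalk → Franchise Permit exemption does not apply.
Art. IV. is a franchise of a national chain → Franchise Registration required.
Art. V. is a franchise of a national chain → Franchise Permit required.
Art. VI. is a franchise of a national chain; does not operate outdoor seating on a public sidewalk → Annual License not required.
Art. VII. years in business 8 ≤ 14; closes 10:00 PM, after 6:00 PM → New Business Certificate required.
Art. VIII. closes 10:00 PM, at/before midnight; provides live entertainment; years in business 8 < 29 → Municipal Registration required.
Art. IX. closes 10:00 PM, after 8:00 PM; is a franchise of a national chain → Annual Certificate required.

Annual Certificate, Franchise Permit, Franchise Registration, Municipal Registration, New Business Certificate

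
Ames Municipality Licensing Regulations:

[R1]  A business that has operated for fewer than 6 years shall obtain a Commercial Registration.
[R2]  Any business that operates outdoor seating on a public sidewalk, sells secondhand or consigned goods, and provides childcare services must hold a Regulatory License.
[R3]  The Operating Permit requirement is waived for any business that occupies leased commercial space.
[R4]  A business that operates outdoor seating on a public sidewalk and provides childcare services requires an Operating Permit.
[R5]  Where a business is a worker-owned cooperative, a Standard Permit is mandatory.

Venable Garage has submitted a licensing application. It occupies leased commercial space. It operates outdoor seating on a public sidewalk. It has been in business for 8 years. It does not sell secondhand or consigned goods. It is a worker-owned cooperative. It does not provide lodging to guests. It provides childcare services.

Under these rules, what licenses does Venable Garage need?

[R1] years in business 8 ≥ 6 → Commercial Registration not required.
[R2] operates outdoor seating on a public sidewalk; does not sell secondhand or consigned goods; provides childcare services → Regulatory License not required.
[R3] occupies leased commercial space → exempt from Operating Permit.
[R4] operates outdoor seating on a public sidewalk; provides childcare services → Operating Permit required.
[R5] is a worker-owned cooperative → Standard Permit required.

Standard Permit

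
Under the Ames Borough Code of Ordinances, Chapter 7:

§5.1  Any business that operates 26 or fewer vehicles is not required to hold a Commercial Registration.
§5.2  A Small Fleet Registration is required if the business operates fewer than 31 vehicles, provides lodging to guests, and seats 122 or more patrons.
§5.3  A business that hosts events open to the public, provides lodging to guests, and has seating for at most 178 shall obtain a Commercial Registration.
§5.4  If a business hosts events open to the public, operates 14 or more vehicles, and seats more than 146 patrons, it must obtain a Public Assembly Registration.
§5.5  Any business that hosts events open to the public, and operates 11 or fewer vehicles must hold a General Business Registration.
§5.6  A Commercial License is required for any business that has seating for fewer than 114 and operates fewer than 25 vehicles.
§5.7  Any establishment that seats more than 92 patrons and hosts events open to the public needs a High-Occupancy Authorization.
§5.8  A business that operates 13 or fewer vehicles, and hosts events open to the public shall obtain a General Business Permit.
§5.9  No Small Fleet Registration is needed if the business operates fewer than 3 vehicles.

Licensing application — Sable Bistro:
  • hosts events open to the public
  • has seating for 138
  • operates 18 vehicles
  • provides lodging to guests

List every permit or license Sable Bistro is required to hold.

§5.1 vehicles 18 ≤ 26 → exempt from Commercial Registration.
§5.2 vehicles 18 < 31; provides lodging to guests; seating 138 ≥ 122 → Small Fleet Registration required.
§5.3 hosts events open to the public; provides lodging to guests; seating 138 ≤ 178 → Commercial Registration required.
§5.4 hosts events open to the public; vehicles 18 ≥ 14; seating 138 ≤ 146 → Public Assembly Registration not required.
§5.5 hosts events open to the public; vehicles 18 > 11 → General Business Registration not required.
§5.6 seating 138 ≥ 114; vehicles 18 < 25 → Commercial License not required.
§5.7 seating 138 > 92; hosts events open to the public → High-Occupancy Authorization required.
§5.8 vehicles 18 > 13; hosts events open to the public → General Business Permit not required.
§5.9 vehicles 18 ≥ 3 → Small Fleet Registration exemption does not apply.

High-Occupancy Authorization, Small Fleet Registration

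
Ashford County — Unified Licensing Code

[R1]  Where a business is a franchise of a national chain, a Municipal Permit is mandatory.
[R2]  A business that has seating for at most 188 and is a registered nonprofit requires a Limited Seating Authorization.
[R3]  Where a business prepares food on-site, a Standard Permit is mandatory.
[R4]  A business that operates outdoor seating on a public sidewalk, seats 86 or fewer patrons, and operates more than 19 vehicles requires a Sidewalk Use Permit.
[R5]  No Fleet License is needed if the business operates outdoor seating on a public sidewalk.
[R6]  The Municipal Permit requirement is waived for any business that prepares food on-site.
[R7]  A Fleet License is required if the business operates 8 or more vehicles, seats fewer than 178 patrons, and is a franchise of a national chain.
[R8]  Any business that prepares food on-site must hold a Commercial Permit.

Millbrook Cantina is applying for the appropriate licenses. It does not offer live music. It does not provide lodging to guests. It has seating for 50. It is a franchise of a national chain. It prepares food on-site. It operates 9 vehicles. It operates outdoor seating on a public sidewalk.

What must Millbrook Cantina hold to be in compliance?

Commercial Permit, Standard Permit

[R1] is a franchise of a national chain → Municipal Permit required.
[R2] seating 50 ≤ 188; is a franchise of a national chain (not: is a registered nonprofit) → Limited Seating Authorization not required.
[R3] prepares food on-site → Standard Permit required.
[R4] operates outdoor seating on a public sidewalk; seating 50 ≤ 86; vehicles 9 ≤ 19 → Sidewalk Use Permit not required.
[R5] operates outdoor seating on a public sidewalk → exempt from Fleet License.
[R6] prepares food on-site → exempt from Municipal Permit.
[R7] vehicles 9 ≥ 8; seating 50 < 178; is a franchise of a national chain → Fleet License required.
[R8] prepares food on-site → Commercial Permit required.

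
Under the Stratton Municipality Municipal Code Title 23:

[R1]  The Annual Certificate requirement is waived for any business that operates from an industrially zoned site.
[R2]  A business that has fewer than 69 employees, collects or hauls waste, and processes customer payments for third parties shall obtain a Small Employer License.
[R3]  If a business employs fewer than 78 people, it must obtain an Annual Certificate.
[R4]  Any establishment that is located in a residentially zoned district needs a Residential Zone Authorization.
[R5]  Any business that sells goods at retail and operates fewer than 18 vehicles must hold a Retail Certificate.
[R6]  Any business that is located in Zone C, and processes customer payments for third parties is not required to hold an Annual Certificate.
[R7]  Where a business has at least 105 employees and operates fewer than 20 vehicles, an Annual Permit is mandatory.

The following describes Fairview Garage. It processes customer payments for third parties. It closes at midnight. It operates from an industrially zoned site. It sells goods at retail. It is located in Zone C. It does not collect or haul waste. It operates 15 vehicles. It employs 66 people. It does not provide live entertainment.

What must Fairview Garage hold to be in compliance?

Retail Certificate

[R1] operates from an industrially zoned site → exempt from Annual Certificate.
[R2] employees 66 < 69; does not collect or haul waste; processes customer payments for third parties → Small Employer License not required.
[R3] employees 66 < 78 → Annual Certificate required.
[R4] is located in Zone C (not: is located in a residentially zoned district) → Residential Zone Authorization not required.
[R5] sells goods at retail; vehicles 15 < 18 → Retail Certificate required.
[R6] is located in Zone C; processes customer payments for third parties → exempt from Annual Certificate.
[R7] employees 66 < 105; vehicles 15 < 20 → Annual Permit not required.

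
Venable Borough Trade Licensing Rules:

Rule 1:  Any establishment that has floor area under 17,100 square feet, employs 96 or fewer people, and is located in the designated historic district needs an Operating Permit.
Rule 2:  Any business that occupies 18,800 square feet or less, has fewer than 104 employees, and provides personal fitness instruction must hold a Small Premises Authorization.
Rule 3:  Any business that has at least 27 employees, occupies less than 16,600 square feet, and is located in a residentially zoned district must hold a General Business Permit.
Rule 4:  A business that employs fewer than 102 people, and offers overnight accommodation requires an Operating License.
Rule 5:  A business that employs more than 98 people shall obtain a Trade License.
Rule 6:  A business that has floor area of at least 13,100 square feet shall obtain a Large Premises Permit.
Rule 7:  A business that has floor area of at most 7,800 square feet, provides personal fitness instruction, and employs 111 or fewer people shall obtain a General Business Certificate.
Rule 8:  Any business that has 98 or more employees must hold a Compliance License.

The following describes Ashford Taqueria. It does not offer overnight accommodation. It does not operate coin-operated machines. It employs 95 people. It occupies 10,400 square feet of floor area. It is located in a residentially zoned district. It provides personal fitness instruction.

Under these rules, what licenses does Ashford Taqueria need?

Rule 1: floor area 10,400 square feet < 17,100 square feet; employees 95 ≤ 96; is located in a residentially zoned district (not: is located in the designated historic district) → Operating Permit not required.
Rule 2: floor area 10,400 square feet ≤ 18,800 square feet; employees 95 < 104; provides personal fitness instruction → Small Premises Authorization required.
Rule 3: employees 95 ≥ 27; floor area 10,400 square feet < 16,600 square feet; is located in a residentially zoned district → General Business Permit required.
Rule 4: employees 95 < 102; does not offer overnight accommodation → Operating License not required.
Rule 5: employees 95 ≤ 98 → Trade License not required.
Rule 6: floor area 10,400 square feet < 13,100 square feet → Large Premises Permit not required.
Rule 7: floor area 10,400 square feet > 7,800 square feet; provides personal fitness instruction; employees 95 ≤ 111 → General Business Certificate not required.
Rule 8: employees 95 < 98 → Compliance License not required.

General Business Permit, Small Premises Authorization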